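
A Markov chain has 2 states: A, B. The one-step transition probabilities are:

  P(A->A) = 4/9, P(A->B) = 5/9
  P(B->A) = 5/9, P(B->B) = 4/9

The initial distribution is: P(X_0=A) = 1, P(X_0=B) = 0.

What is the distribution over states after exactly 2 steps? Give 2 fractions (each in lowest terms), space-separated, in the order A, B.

Answer: 41/81 40/81

Derivation:
Propagating the distribution step by step (d_{t+1} = d_t * P):
d_0 = (A=1, B=0)
  d_1[A] = 1*4/9 + 0*5/9 = 4/9
  d_1[B] = 1*5/9 + 0*4/9 = 5/9
d_1 = (A=4/9, B=5/9)
  d_2[A] = 4/9*4/9 + 5/9*5/9 = 41/81
  d_2[B] = 4/9*5/9 + 5/9*4/9 = 40/81
d_2 = (A=41/81, B=40/81)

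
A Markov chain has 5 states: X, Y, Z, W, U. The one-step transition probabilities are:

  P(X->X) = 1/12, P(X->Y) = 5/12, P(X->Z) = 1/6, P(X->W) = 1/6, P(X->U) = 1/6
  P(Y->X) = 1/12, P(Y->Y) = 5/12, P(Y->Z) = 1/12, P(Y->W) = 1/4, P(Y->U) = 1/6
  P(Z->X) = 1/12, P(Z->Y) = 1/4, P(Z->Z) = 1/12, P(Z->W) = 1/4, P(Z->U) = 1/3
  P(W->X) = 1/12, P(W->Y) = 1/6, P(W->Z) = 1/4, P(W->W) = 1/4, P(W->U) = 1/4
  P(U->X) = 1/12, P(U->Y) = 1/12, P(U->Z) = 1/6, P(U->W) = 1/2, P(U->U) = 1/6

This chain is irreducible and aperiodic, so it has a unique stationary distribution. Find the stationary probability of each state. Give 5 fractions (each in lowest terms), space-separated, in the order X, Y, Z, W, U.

Answer: 1/12 403/1656 785/4968 739/2484 541/2484

Derivation:
The stationary distribution satisfies pi = pi * P, i.e.:
  pi_X = 1/12*pi_X + 1/12*pi_Y + 1/12*pi_Z + 1/12*pi_W + 1/12*pi_U
  pi_Y = 5/12*pi_X + 5/12*pi_Y + 1/4*pi_Z + 1/6*pi_W + 1/12*pi_U
  pi_Z = 1/6*pi_X + 1/12*pi_Y + 1/12*pi_Z + 1/4*pi_W + 1/6*pi_U
  pi_W = 1/6*pi_X + 1/4*pi_Y + 1/4*pi_Z + 1/4*pi_W + 1/2*pi_U
  pi_U = 1/6*pi_X + 1/6*pi_Y + 1/3*pi_Z + 1/4*pi_W + 1/6*pi_U
with normalization: pi_X + pi_Y + pi_Z + pi_W + pi_U = 1.

Using the first 4 balance equations plus normalization, the linear system A*pi = b is:
  [-11/12, 1/12, 1/12, 1/12, 1/12] . pi = 0
  [5/12, -7/12, 1/4, 1/6, 1/12] . pi = 0
  [1/6, 1/12, -11/12, 1/4, 1/6] . pi = 0
  [1/6, 1/4, 1/4, -3/4, 1/2] . pi = 0
  [1, 1, 1, 1, 1] . pi = 1

Solving yields:
  pi_X = 1/12
  pi_Y = 403/1656
  pi_Z = 785/4968
  pi_W = 739/2484
  pi_U = 541/2484

Verification (pi * P):
  1/12*1/12 + 403/1656*1/12 + 785/4968*1/12 + 739/2484*1/12 + 541/2484*1/12 = 1/12 = pi_X  (ok)
  1/12*5/12 + 403/1656*5/12 + 785/4968*1/4 + 739/2484*1/6 + 541/2484*1/12 = 403/1656 = pi_Y  (ok)
  1/12*1/6 + 403/1656*1/12 + 785/4968*1/12 + 739/2484*1/4 + 541/2484*1/6 = 785/4968 = pi_Z  (ok)
  1/12*1/6 + 403/1656*1/4 + 785/4968*1/4 + 739/2484*1/4 + 541/2484*1/2 = 739/2484 = pi_W  (ok)
  1/12*1/6 + 403/1656*1/6 + 785/4968*1/3 + 739/2484*1/4 + 541/2484*1/6 = 541/2484 = pi_U  (ok)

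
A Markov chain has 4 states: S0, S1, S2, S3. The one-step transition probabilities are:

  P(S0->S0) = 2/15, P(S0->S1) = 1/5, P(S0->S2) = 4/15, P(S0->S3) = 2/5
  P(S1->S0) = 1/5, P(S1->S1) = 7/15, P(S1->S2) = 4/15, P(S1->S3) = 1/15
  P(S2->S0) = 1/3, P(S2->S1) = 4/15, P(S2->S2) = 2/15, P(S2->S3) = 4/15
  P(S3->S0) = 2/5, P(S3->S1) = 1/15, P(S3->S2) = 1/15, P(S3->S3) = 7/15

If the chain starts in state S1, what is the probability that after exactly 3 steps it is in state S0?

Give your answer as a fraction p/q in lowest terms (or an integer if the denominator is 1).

Answer: 32/125

Derivation:
Computing P^3 by repeated multiplication:
P^1 =
  S0: [2/15, 1/5, 4/15, 2/5]
  S1: [1/5, 7/15, 4/15, 1/15]
  S2: [1/3, 4/15, 2/15, 4/15]
  S3: [2/5, 1/15, 1/15, 7/15]
P^2 =
  S0: [23/75, 49/225, 34/225, 73/225]
  S1: [53/225, 1/3, 49/225, 16/75]
  S2: [56/225, 11/45, 44/225, 14/45]
  S3: [62/225, 4/25, 37/225, 2/5]
P^3 =
  S0: [893/3375, 253/1125, 613/3375, 74/225]
  S1: [32/125, 928/3375, 658/3375, 37/135]
  S2: [917/3375, 799/3375, 602/3375, 1057/3375]
  S3: [319/1125, 676/3375, 556/3375, 1186/3375]

(P^3)[S1 -> S0] = 32/125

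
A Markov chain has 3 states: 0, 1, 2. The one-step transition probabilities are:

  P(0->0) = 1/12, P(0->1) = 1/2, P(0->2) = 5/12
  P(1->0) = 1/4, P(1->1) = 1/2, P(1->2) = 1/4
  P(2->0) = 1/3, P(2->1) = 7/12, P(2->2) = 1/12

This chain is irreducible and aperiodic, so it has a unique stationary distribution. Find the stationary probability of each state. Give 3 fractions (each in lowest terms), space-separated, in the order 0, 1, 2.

Answer: 45/194 101/194 24/97

Derivation:
The stationary distribution satisfies pi = pi * P, i.e.:
  pi_0 = 1/12*pi_0 + 1/4*pi_1 + 1/3*pi_2
  pi_1 = 1/2*pi_0 + 1/2*pi_1 + 7/12*pi_2
  pi_2 = 5/12*pi_0 + 1/4*pi_1 + 1/12*pi_2
with normalization: pi_0 + pi_1 + pi_2 = 1.

Using the first 2 balance equations plus normalization, the linear system A*pi = b is:
  [-11/12, 1/4, 1/3] . pi = 0
  [1/2, -1/2, 7/12] . pi = 0
  [1, 1, 1] . pi = 1

Solving yields:
  pi_0 = 45/194
  pi_1 = 101/194
  pi_2 = 24/97

Verification (pi * P):
  45/194*1/12 + 101/194*1/4 + 24/97*1/3 = 45/194 = pi_0  (ok)
  45/194*1/2 + 101/194*1/2 + 24/97*7/12 = 101/194 = pi_1  (ok)
  45/194*5/12 + 101/194*1/4 + 24/97*1/12 = 24/97 = pi_2  (ok)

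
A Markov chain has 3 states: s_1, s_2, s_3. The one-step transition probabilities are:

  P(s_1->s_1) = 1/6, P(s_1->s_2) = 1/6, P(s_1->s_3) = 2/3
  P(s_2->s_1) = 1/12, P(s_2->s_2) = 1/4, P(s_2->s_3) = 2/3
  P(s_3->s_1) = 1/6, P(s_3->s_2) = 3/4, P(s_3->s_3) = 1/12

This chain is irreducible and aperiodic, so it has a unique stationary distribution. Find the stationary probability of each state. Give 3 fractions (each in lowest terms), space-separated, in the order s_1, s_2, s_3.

Answer: 27/209 94/209 8/19

Derivation:
The stationary distribution satisfies pi = pi * P, i.e.:
  pi_s_1 = 1/6*pi_s_1 + 1/12*pi_s_2 + 1/6*pi_s_3
  pi_s_2 = 1/6*pi_s_1 + 1/4*pi_s_2 + 3/4*pi_s_3
  pi_s_3 = 2/3*pi_s_1 + 2/3*pi_s_2 + 1/12*pi_s_3
with normalization: pi_s_1 + pi_s_2 + pi_s_3 = 1.

Using the first 2 balance equations plus normalization, the linear system A*pi = b is:
  [-5/6, 1/12, 1/6] . pi = 0
  [1/6, -3/4, 3/4] . pi = 0
  [1, 1, 1] . pi = 1

Solving yields:
  pi_s_1 = 27/209
  pi_s_2 = 94/209
  pi_s_3 = 8/19

Verification (pi * P):
  27/209*1/6 + 94/209*1/12 + 8/19*1/6 = 27/209 = pi_s_1  (ok)
  27/209*1/6 + 94/209*1/4 + 8/19*3/4 = 94/209 = pi_s_2  (ok)
  27/209*2/3 + 94/209*2/3 + 8/19*1/12 = 8/19 = pi_s_3  (ok)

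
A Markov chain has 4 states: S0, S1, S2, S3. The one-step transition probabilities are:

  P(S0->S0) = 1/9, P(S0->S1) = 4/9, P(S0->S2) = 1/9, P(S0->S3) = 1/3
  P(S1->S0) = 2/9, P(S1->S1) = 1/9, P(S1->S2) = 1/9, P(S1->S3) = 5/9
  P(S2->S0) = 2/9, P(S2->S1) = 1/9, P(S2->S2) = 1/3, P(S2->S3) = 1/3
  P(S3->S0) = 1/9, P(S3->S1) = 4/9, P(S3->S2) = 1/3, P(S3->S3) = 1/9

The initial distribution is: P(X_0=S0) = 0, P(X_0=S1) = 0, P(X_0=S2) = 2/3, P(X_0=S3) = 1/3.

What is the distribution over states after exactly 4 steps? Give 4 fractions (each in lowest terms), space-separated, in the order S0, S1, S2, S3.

Answer: 368/2187 199/729 4619/19683 6379/19683

Derivation:
Propagating the distribution step by step (d_{t+1} = d_t * P):
d_0 = (S0=0, S1=0, S2=2/3, S3=1/3)
  d_1[S0] = 0*1/9 + 0*2/9 + 2/3*2/9 + 1/3*1/9 = 5/27
  d_1[S1] = 0*4/9 + 0*1/9 + 2/3*1/9 + 1/3*4/9 = 2/9
  d_1[S2] = 0*1/9 + 0*1/9 + 2/3*1/3 + 1/3*1/3 = 1/3
  d_1[S3] = 0*1/3 + 0*5/9 + 2/3*1/3 + 1/3*1/9 = 7/27
d_1 = (S0=5/27, S1=2/9, S2=1/3, S3=7/27)
  d_2[S0] = 5/27*1/9 + 2/9*2/9 + 1/3*2/9 + 7/27*1/9 = 14/81
  d_2[S1] = 5/27*4/9 + 2/9*1/9 + 1/3*1/9 + 7/27*4/9 = 7/27
  d_2[S2] = 5/27*1/9 + 2/9*1/9 + 1/3*1/3 + 7/27*1/3 = 59/243
  d_2[S3] = 5/27*1/3 + 2/9*5/9 + 1/3*1/3 + 7/27*1/9 = 79/243
d_2 = (S0=14/81, S1=7/27, S2=59/243, S3=79/243)
  d_3[S0] = 14/81*1/9 + 7/27*2/9 + 59/243*2/9 + 79/243*1/9 = 365/2187
  d_3[S1] = 14/81*4/9 + 7/27*1/9 + 59/243*1/9 + 79/243*4/9 = 202/729
  d_3[S2] = 14/81*1/9 + 7/27*1/9 + 59/243*1/3 + 79/243*1/3 = 173/729
  d_3[S3] = 14/81*1/3 + 7/27*5/9 + 59/243*1/3 + 79/243*1/9 = 697/2187
d_3 = (S0=365/2187, S1=202/729, S2=173/729, S3=697/2187)
  d_4[S0] = 365/2187*1/9 + 202/729*2/9 + 173/729*2/9 + 697/2187*1/9 = 368/2187
  d_4[S1] = 365/2187*4/9 + 202/729*1/9 + 173/729*1/9 + 697/2187*4/9 = 199/729
  d_4[S2] = 365/2187*1/9 + 202/729*1/9 + 173/729*1/3 + 697/2187*1/3 = 4619/19683
  d_4[S3] = 365/2187*1/3 + 202/729*5/9 + 173/729*1/3 + 697/2187*1/9 = 6379/19683
d_4 = (S0=368/2187, S1=199/729, S2=4619/19683, S3=6379/19683)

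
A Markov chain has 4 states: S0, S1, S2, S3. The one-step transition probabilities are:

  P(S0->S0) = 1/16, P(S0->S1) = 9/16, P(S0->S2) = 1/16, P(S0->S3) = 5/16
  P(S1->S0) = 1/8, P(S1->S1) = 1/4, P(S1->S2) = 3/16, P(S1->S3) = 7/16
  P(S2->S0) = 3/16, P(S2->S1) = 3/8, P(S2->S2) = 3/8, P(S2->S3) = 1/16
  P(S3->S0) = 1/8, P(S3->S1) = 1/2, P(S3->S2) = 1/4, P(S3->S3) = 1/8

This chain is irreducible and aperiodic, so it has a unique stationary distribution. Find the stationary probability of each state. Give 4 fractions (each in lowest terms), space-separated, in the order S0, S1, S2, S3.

The stationary distribution satisfies pi = pi * P, i.e.:
  pi_S0 = 1/16*pi_S0 + 1/8*pi_S1 + 3/16*pi_S2 + 1/8*pi_S3
  pi_S1 = 9/16*pi_S0 + 1/4*pi_S1 + 3/8*pi_S2 + 1/2*pi_S3
  pi_S2 = 1/16*pi_S0 + 3/16*pi_S1 + 3/8*pi_S2 + 1/4*pi_S3
  pi_S3 = 5/16*pi_S0 + 7/16*pi_S1 + 1/16*pi_S2 + 1/8*pi_S3
with normalization: pi_S0 + pi_S1 + pi_S2 + pi_S3 = 1.

Using the first 3 balance equations plus normalization, the linear system A*pi = b is:
  [-15/16, 1/8, 3/16, 1/8] . pi = 0
  [9/16, -3/4, 3/8, 1/2] . pi = 0
  [1/16, 3/16, -5/8, 1/4] . pi = 0
  [1, 1, 1, 1] . pi = 1

Solving yields:
  pi_S0 = 628/4787
  pi_S1 = 1836/4787
  pi_S2 = 1102/4787
  pi_S3 = 1221/4787

Verification (pi * P):
  628/4787*1/16 + 1836/4787*1/8 + 1102/4787*3/16 + 1221/4787*1/8 = 628/4787 = pi_S0  (ok)
  628/4787*9/16 + 1836/4787*1/4 + 1102/4787*3/8 + 1221/4787*1/2 = 1836/4787 = pi_S1  (ok)
  628/4787*1/16 + 1836/4787*3/16 + 1102/4787*3/8 + 1221/4787*1/4 = 1102/4787 = pi_S2  (ok)
  628/4787*5/16 + 1836/4787*7/16 + 1102/4787*1/16 + 1221/4787*1/8 = 1221/4787 = pi_S3  (ok)

Answer: 628/4787 1836/4787 1102/4787 1221/4787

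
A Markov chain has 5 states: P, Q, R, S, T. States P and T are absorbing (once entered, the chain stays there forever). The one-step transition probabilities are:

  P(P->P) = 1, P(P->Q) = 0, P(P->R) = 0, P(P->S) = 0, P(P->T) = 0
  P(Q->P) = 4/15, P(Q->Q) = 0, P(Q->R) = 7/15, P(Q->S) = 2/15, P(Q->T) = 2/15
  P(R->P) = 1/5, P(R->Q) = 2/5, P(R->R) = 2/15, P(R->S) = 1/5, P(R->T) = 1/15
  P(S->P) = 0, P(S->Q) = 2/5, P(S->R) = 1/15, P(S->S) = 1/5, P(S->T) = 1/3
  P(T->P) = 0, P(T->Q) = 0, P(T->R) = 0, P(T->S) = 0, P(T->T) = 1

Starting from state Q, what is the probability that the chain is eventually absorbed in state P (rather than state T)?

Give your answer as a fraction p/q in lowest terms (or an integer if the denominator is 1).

Answer: 290/499

Derivation:
Let a_i = P(absorbed in P | start in state i).
Boundary conditions: a_P = 1, a_T = 0.
For each transient state i, a_i = sum_j P(i->j) * a_j:
  a_Q = 4/15*a_P + 0*a_Q + 7/15*a_R + 2/15*a_S + 2/15*a_T
  a_R = 1/5*a_P + 2/5*a_Q + 2/15*a_R + 1/5*a_S + 1/15*a_T
  a_S = 0*a_P + 2/5*a_Q + 1/15*a_R + 1/5*a_S + 1/3*a_T

Substituting a_P = 1 and a_T = 0, rearrange to (I - Q) a = r where r[i] = P(i -> P):
  [1, -7/15, -2/15] . (a_Q, a_R, a_S) = 4/15
  [-2/5, 13/15, -1/5] . (a_Q, a_R, a_S) = 1/5
  [-2/5, -1/15, 4/5] . (a_Q, a_R, a_S) = 0

Solving yields:
  a_Q = 290/499
  a_R = 288/499
  a_S = 169/499

Starting state is Q, so the absorption probability is a_Q = 290/499.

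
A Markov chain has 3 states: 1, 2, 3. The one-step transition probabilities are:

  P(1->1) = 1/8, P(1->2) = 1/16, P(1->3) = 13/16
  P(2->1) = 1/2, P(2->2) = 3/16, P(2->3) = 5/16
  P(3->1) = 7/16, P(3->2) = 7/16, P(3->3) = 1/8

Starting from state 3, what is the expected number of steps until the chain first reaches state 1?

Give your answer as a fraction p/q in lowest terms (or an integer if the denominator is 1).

Let h_i = expected steps to first reach 1 from state i.
Boundary: h_1 = 0.
First-step equations for the other states:
  h_2 = 1 + 1/2*h_1 + 3/16*h_2 + 5/16*h_3
  h_3 = 1 + 7/16*h_1 + 7/16*h_2 + 1/8*h_3

Substituting h_1 = 0 and rearranging gives the linear system (I - Q) h = 1:
  [13/16, -5/16] . (h_2, h_3) = 1
  [-7/16, 7/8] . (h_2, h_3) = 1

Solving yields:
  h_2 = 304/147
  h_3 = 320/147

Starting state is 3, so the expected hitting time is h_3 = 320/147.

Answer: 320/147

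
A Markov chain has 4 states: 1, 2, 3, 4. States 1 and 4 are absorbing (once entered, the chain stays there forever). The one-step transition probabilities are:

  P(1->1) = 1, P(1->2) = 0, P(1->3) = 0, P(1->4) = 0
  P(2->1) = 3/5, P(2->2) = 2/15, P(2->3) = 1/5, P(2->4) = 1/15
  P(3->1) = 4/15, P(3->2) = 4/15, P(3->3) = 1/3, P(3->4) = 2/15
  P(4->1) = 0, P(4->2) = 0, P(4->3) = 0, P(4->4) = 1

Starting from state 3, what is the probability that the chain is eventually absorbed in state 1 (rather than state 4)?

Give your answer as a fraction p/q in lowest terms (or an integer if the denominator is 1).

Answer: 44/59

Derivation:
Let a_i = P(absorbed in 1 | start in state i).
Boundary conditions: a_1 = 1, a_4 = 0.
For each transient state i, a_i = sum_j P(i->j) * a_j:
  a_2 = 3/5*a_1 + 2/15*a_2 + 1/5*a_3 + 1/15*a_4
  a_3 = 4/15*a_1 + 4/15*a_2 + 1/3*a_3 + 2/15*a_4

Substituting a_1 = 1 and a_4 = 0, rearrange to (I - Q) a = r where r[i] = P(i -> 1):
  [13/15, -1/5] . (a_2, a_3) = 3/5
  [-4/15, 2/3] . (a_2, a_3) = 4/15

Solving yields:
  a_2 = 51/59
  a_3 = 44/59

Starting state is 3, so the absorption probability is a_3 = 44/59.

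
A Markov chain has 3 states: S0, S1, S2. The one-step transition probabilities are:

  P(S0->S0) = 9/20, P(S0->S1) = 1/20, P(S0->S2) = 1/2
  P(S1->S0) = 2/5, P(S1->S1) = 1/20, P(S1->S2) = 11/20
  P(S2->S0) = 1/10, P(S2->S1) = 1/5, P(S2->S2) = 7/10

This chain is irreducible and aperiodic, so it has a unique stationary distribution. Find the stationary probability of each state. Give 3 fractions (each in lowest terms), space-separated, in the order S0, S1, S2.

Answer: 70/317 46/317 201/317

Derivation:
The stationary distribution satisfies pi = pi * P, i.e.:
  pi_S0 = 9/20*pi_S0 + 2/5*pi_S1 + 1/10*pi_S2
  pi_S1 = 1/20*pi_S0 + 1/20*pi_S1 + 1/5*pi_S2
  pi_S2 = 1/2*pi_S0 + 11/20*pi_S1 + 7/10*pi_S2
with normalization: pi_S0 + pi_S1 + pi_S2 = 1.

Using the first 2 balance equations plus normalization, the linear system A*pi = b is:
  [-11/20, 2/5, 1/10] . pi = 0
  [1/20, -19/20, 1/5] . pi = 0
  [1, 1, 1] . pi = 1

Solving yields:
  pi_S0 = 70/317
  pi_S1 = 46/317
  pi_S2 = 201/317

Verification (pi * P):
  70/317*9/20 + 46/317*2/5 + 201/317*1/10 = 70/317 = pi_S0  (ok)
  70/317*1/20 + 46/317*1/20 + 201/317*1/5 = 46/317 = pi_S1  (ok)
  70/317*1/2 + 46/317*11/20 + 201/317*7/10 = 201/317 = pi_S2  (ok)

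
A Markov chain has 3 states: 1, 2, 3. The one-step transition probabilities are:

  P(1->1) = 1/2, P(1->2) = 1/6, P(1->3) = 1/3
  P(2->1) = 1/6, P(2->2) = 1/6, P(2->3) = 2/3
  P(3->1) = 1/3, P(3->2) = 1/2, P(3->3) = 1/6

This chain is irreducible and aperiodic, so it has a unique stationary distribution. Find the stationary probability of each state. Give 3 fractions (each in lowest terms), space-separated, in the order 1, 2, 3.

The stationary distribution satisfies pi = pi * P, i.e.:
  pi_1 = 1/2*pi_1 + 1/6*pi_2 + 1/3*pi_3
  pi_2 = 1/6*pi_1 + 1/6*pi_2 + 1/2*pi_3
  pi_3 = 1/3*pi_1 + 2/3*pi_2 + 1/6*pi_3
with normalization: pi_1 + pi_2 + pi_3 = 1.

Using the first 2 balance equations plus normalization, the linear system A*pi = b is:
  [-1/2, 1/6, 1/3] . pi = 0
  [1/6, -5/6, 1/2] . pi = 0
  [1, 1, 1] . pi = 1

Solving yields:
  pi_1 = 13/38
  pi_2 = 11/38
  pi_3 = 7/19

Verification (pi * P):
  13/38*1/2 + 11/38*1/6 + 7/19*1/3 = 13/38 = pi_1  (ok)
  13/38*1/6 + 11/38*1/6 + 7/19*1/2 = 11/38 = pi_2  (ok)
  13/38*1/3 + 11/38*2/3 + 7/19*1/6 = 7/19 = pi_3  (ok)

Answer: 13/38 11/38 7/19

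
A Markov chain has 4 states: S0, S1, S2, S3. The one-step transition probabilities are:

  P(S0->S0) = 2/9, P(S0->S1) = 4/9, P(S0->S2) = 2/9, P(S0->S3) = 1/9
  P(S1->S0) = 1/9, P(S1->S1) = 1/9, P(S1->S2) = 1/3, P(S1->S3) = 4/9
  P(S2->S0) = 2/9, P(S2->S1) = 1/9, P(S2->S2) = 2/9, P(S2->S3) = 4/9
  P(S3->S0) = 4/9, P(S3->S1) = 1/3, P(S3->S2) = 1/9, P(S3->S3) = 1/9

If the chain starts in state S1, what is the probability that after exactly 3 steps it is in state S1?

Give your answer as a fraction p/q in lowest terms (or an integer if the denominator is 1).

Computing P^3 by repeated multiplication:
P^1 =
  S0: [2/9, 4/9, 2/9, 1/9]
  S1: [1/9, 1/9, 1/3, 4/9]
  S2: [2/9, 1/9, 2/9, 4/9]
  S3: [4/9, 1/3, 1/9, 1/9]
P^2 =
  S0: [16/81, 17/81, 7/27, 1/3]
  S1: [25/81, 20/81, 5/27, 7/27]
  S2: [25/81, 23/81, 5/27, 2/9]
  S3: [17/81, 23/81, 20/81, 7/27]
P^3 =
  S0: [199/729, 61/243, 152/729, 65/243]
  S1: [184/729, 22/81, 161/729, 62/243]
  S2: [175/729, 64/243, 167/729, 65/243]
  S3: [181/729, 58/243, 164/729, 70/243]

(P^3)[S1 -> S1] = 22/81

Answer: 22/81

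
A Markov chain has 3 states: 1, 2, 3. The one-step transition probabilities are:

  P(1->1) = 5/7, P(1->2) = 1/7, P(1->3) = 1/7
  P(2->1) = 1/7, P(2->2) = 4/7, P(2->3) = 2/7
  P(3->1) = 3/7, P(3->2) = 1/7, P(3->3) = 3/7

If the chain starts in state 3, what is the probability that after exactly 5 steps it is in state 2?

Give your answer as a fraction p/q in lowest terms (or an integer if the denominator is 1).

Answer: 4141/16807

Derivation:
Computing P^5 by repeated multiplication:
P^1 =
  1: [5/7, 1/7, 1/7]
  2: [1/7, 4/7, 2/7]
  3: [3/7, 1/7, 3/7]
P^2 =
  1: [29/49, 10/49, 10/49]
  2: [15/49, 19/49, 15/49]
  3: [25/49, 10/49, 2/7]
P^3 =
  1: [185/343, 79/343, 79/343]
  2: [139/343, 106/343, 2/7]
  3: [177/343, 79/343, 87/343]
P^4 =
  1: [1241/2401, 580/2401, 580/2401]
  2: [1095/2401, 661/2401, 645/2401]
  3: [25/49, 580/2401, 596/2401]
P^5 =
  1: [8525/16807, 4141/16807, 4141/16807]
  2: [1153/2401, 4384/16807, 4352/16807]
  3: [8493/16807, 4141/16807, 4173/16807]

(P^5)[3 -> 2] = 4141/16807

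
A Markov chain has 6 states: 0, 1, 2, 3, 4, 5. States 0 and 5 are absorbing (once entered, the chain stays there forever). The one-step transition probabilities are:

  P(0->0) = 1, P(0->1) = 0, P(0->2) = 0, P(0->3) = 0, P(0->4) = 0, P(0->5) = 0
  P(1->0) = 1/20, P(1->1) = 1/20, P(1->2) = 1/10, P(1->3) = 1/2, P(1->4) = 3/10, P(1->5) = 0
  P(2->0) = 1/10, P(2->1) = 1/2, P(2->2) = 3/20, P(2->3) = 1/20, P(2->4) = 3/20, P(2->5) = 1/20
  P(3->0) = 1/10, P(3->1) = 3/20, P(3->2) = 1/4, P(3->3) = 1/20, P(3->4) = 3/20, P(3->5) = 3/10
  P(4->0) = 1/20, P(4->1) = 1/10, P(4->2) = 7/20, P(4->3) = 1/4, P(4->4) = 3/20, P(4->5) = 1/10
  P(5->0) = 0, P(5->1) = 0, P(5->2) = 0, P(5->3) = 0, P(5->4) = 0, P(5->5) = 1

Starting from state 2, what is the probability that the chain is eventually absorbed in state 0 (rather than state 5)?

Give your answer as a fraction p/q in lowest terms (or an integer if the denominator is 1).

Answer: 5261/11740

Derivation:
Let a_i = P(absorbed in 0 | start in state i).
Boundary conditions: a_0 = 1, a_5 = 0.
For each transient state i, a_i = sum_j P(i->j) * a_j:
  a_1 = 1/20*a_0 + 1/20*a_1 + 1/10*a_2 + 1/2*a_3 + 3/10*a_4 + 0*a_5
  a_2 = 1/10*a_0 + 1/2*a_1 + 3/20*a_2 + 1/20*a_3 + 3/20*a_4 + 1/20*a_5
  a_3 = 1/10*a_0 + 3/20*a_1 + 1/4*a_2 + 1/20*a_3 + 3/20*a_4 + 3/10*a_5
  a_4 = 1/20*a_0 + 1/10*a_1 + 7/20*a_2 + 1/4*a_3 + 3/20*a_4 + 1/10*a_5

Substituting a_0 = 1 and a_5 = 0, rearrange to (I - Q) a = r where r[i] = P(i -> 0):
  [19/20, -1/10, -1/2, -3/10] . (a_1, a_2, a_3, a_4) = 1/20
  [-1/2, 17/20, -1/20, -3/20] . (a_1, a_2, a_3, a_4) = 1/10
  [-3/20, -1/4, 19/20, -3/20] . (a_1, a_2, a_3, a_4) = 1/10
  [-1/10, -7/20, -1/4, 17/20] . (a_1, a_2, a_3, a_4) = 1/20

Solving yields:
  a_1 = 1199/2935
  a_2 = 5261/11740
  a_3 = 8217/23480
  a_4 = 9259/23480

Starting state is 2, so the absorption probability is a_2 = 5261/11740.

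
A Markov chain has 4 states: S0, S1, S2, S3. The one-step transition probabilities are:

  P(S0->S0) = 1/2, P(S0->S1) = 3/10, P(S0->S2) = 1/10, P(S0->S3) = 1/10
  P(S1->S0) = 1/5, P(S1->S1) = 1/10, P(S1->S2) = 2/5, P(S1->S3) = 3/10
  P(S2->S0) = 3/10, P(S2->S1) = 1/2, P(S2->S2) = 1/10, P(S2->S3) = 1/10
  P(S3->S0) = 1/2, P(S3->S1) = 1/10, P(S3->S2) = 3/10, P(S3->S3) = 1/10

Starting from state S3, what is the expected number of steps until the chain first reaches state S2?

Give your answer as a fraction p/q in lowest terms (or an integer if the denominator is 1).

Answer: 265/61

Derivation:
Let h_i = expected steps to first reach S2 from state i.
Boundary: h_S2 = 0.
First-step equations for the other states:
  h_S0 = 1 + 1/2*h_S0 + 3/10*h_S1 + 1/10*h_S2 + 1/10*h_S3
  h_S1 = 1 + 1/5*h_S0 + 1/10*h_S1 + 2/5*h_S2 + 3/10*h_S3
  h_S3 = 1 + 1/2*h_S0 + 1/10*h_S1 + 3/10*h_S2 + 1/10*h_S3

Substituting h_S2 = 0 and rearranging gives the linear system (I - Q) h = 1:
  [1/2, -3/10, -1/10] . (h_S0, h_S1, h_S3) = 1
  [-1/5, 9/10, -3/10] . (h_S0, h_S1, h_S3) = 1
  [-1/2, -1/10, 9/10] . (h_S0, h_S1, h_S3) = 1

Solving yields:
  h_S0 = 310/61
  h_S1 = 225/61
  h_S3 = 265/61

Starting state is S3, so the expected hitting time is h_S3 = 265/61.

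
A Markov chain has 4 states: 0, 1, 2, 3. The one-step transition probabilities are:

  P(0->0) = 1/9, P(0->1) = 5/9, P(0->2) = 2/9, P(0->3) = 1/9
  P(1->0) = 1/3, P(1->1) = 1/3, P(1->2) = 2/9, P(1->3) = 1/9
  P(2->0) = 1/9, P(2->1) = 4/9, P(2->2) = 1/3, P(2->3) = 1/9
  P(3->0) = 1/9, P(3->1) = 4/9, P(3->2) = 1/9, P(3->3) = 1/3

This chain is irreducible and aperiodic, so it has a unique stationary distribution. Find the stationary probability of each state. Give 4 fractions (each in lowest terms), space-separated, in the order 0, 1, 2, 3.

The stationary distribution satisfies pi = pi * P, i.e.:
  pi_0 = 1/9*pi_0 + 1/3*pi_1 + 1/9*pi_2 + 1/9*pi_3
  pi_1 = 5/9*pi_0 + 1/3*pi_1 + 4/9*pi_2 + 4/9*pi_3
  pi_2 = 2/9*pi_0 + 2/9*pi_1 + 1/3*pi_2 + 1/9*pi_3
  pi_3 = 1/9*pi_0 + 1/9*pi_1 + 1/9*pi_2 + 1/3*pi_3
with normalization: pi_0 + pi_1 + pi_2 + pi_3 = 1.

Using the first 3 balance equations plus normalization, the linear system A*pi = b is:
  [-8/9, 1/3, 1/9, 1/9] . pi = 0
  [5/9, -2/3, 4/9, 4/9] . pi = 0
  [2/9, 2/9, -2/3, 1/9] . pi = 0
  [1, 1, 1, 1] . pi = 1

Solving yields:
  pi_0 = 9/44
  pi_1 = 37/88
  pi_2 = 13/56
  pi_3 = 1/7

Verification (pi * P):
  9/44*1/9 + 37/88*1/3 + 13/56*1/9 + 1/7*1/9 = 9/44 = pi_0  (ok)
  9/44*5/9 + 37/88*1/3 + 13/56*4/9 + 1/7*4/9 = 37/88 = pi_1  (ok)
  9/44*2/9 + 37/88*2/9 + 13/56*1/3 + 1/7*1/9 = 13/56 = pi_2  (ok)
  9/44*1/9 + 37/88*1/9 + 13/56*1/9 + 1/7*1/3 = 1/7 = pi_3  (ok)

Answer: 9/44 37/88 13/56 1/7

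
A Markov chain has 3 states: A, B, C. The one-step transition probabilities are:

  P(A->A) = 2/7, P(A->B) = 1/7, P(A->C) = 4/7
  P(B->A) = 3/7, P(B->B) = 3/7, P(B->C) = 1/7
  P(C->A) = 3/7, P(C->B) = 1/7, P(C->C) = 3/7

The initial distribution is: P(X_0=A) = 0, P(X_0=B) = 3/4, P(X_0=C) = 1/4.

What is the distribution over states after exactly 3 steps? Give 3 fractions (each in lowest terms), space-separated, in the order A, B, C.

Answer: 129/343 73/343 141/343

Derivation:
Propagating the distribution step by step (d_{t+1} = d_t * P):
d_0 = (A=0, B=3/4, C=1/4)
  d_1[A] = 0*2/7 + 3/4*3/7 + 1/4*3/7 = 3/7
  d_1[B] = 0*1/7 + 3/4*3/7 + 1/4*1/7 = 5/14
  d_1[C] = 0*4/7 + 3/4*1/7 + 1/4*3/7 = 3/14
d_1 = (A=3/7, B=5/14, C=3/14)
  d_2[A] = 3/7*2/7 + 5/14*3/7 + 3/14*3/7 = 18/49
  d_2[B] = 3/7*1/7 + 5/14*3/7 + 3/14*1/7 = 12/49
  d_2[C] = 3/7*4/7 + 5/14*1/7 + 3/14*3/7 = 19/49
d_2 = (A=18/49, B=12/49, C=19/49)
  d_3[A] = 18/49*2/7 + 12/49*3/7 + 19/49*3/7 = 129/343
  d_3[B] = 18/49*1/7 + 12/49*3/7 + 19/49*1/7 = 73/343
  d_3[C] = 18/49*4/7 + 12/49*1/7 + 19/49*3/7 = 141/343
d_3 = (A=129/343, B=73/343, C=141/343)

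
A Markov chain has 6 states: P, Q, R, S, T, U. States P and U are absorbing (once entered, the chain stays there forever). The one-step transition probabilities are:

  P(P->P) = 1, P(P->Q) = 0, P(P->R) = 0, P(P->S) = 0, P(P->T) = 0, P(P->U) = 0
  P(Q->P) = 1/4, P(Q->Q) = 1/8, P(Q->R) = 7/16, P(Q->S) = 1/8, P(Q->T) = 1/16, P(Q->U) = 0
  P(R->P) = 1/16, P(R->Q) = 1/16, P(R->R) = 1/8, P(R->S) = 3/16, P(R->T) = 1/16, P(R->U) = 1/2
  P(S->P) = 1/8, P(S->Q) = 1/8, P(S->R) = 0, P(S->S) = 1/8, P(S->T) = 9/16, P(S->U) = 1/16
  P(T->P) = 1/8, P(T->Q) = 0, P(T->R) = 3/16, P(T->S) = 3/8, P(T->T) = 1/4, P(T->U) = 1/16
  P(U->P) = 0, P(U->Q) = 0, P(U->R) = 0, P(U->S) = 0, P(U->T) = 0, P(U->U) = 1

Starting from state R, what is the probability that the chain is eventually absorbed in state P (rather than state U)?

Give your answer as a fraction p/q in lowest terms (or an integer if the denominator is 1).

Let a_i = P(absorbed in P | start in state i).
Boundary conditions: a_P = 1, a_U = 0.
For each transient state i, a_i = sum_j P(i->j) * a_j:
  a_Q = 1/4*a_P + 1/8*a_Q + 7/16*a_R + 1/8*a_S + 1/16*a_T + 0*a_U
  a_R = 1/16*a_P + 1/16*a_Q + 1/8*a_R + 3/16*a_S + 1/16*a_T + 1/2*a_U
  a_S = 1/8*a_P + 1/8*a_Q + 0*a_R + 1/8*a_S + 9/16*a_T + 1/16*a_U
  a_T = 1/8*a_P + 0*a_Q + 3/16*a_R + 3/8*a_S + 1/4*a_T + 1/16*a_U

Substituting a_P = 1 and a_U = 0, rearrange to (I - Q) a = r where r[i] = P(i -> P):
  [7/8, -7/16, -1/8, -1/16] . (a_Q, a_R, a_S, a_T) = 1/4
  [-1/16, 7/8, -3/16, -1/16] . (a_Q, a_R, a_S, a_T) = 1/16
  [-1/8, 0, 7/8, -9/16] . (a_Q, a_R, a_S, a_T) = 1/8
  [0, -3/16, -3/8, 3/4] . (a_Q, a_R, a_S, a_T) = 1/8

Solving yields:
  a_Q = 1615/3049
  a_R = 2390/9147
  a_S = 1652/3049
  a_T = 4600/9147

Starting state is R, so the absorption probability is a_R = 2390/9147.

Answer: 2390/9147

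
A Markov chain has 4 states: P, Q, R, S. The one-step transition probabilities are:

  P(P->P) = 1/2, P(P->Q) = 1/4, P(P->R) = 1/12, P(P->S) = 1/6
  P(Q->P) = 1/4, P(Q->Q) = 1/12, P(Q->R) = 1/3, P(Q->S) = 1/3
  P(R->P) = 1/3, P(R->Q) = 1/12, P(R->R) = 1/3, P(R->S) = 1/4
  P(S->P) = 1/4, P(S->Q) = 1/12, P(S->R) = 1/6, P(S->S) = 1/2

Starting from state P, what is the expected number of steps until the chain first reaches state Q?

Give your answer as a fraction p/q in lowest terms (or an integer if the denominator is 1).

Answer: 852/155

Derivation:
Let h_i = expected steps to first reach Q from state i.
Boundary: h_Q = 0.
First-step equations for the other states:
  h_P = 1 + 1/2*h_P + 1/4*h_Q + 1/12*h_R + 1/6*h_S
  h_R = 1 + 1/3*h_P + 1/12*h_Q + 1/3*h_R + 1/4*h_S
  h_S = 1 + 1/4*h_P + 1/12*h_Q + 1/6*h_R + 1/2*h_S

Substituting h_Q = 0 and rearranging gives the linear system (I - Q) h = 1:
  [1/2, -1/12, -1/6] . (h_P, h_R, h_S) = 1
  [-1/3, 2/3, -1/4] . (h_P, h_R, h_S) = 1
  [-1/4, -1/6, 1/2] . (h_P, h_R, h_S) = 1

Solving yields:
  h_P = 852/155
  h_R = 1068/155
  h_S = 1092/155

Starting state is P, so the expected hitting time is h_P = 852/155.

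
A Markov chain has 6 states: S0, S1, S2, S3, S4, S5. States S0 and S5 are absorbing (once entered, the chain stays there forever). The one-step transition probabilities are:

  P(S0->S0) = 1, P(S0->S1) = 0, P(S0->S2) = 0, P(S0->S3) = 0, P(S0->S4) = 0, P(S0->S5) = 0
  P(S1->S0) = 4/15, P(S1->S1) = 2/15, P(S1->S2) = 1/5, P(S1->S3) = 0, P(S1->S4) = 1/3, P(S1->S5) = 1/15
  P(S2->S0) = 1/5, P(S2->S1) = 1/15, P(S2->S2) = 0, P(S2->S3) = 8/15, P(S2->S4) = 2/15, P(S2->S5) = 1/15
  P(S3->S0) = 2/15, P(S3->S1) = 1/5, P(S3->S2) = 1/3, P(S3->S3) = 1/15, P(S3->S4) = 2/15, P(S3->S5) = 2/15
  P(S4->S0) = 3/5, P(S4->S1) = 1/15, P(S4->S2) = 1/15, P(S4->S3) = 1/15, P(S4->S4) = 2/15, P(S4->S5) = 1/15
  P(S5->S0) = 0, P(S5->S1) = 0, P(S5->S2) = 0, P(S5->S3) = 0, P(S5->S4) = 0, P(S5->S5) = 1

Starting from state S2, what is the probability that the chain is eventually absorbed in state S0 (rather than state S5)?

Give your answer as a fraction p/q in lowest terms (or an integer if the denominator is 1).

Answer: 18477/24722

Derivation:
Let a_i = P(absorbed in S0 | start in state i).
Boundary conditions: a_S0 = 1, a_S5 = 0.
For each transient state i, a_i = sum_j P(i->j) * a_j:
  a_S1 = 4/15*a_S0 + 2/15*a_S1 + 1/5*a_S2 + 0*a_S3 + 1/3*a_S4 + 1/15*a_S5
  a_S2 = 1/5*a_S0 + 1/15*a_S1 + 0*a_S2 + 8/15*a_S3 + 2/15*a_S4 + 1/15*a_S5
  a_S3 = 2/15*a_S0 + 1/5*a_S1 + 1/3*a_S2 + 1/15*a_S3 + 2/15*a_S4 + 2/15*a_S5
  a_S4 = 3/5*a_S0 + 1/15*a_S1 + 1/15*a_S2 + 1/15*a_S3 + 2/15*a_S4 + 1/15*a_S5

Substituting a_S0 = 1 and a_S5 = 0, rearrange to (I - Q) a = r where r[i] = P(i -> S0):
  [13/15, -1/5, 0, -1/3] . (a_S1, a_S2, a_S3, a_S4) = 4/15
  [-1/15, 1, -8/15, -2/15] . (a_S1, a_S2, a_S3, a_S4) = 1/5
  [-1/5, -1/3, 14/15, -2/15] . (a_S1, a_S2, a_S3, a_S4) = 2/15
  [-1/15, -1/15, -1/15, 13/15] . (a_S1, a_S2, a_S3, a_S4) = 3/5

Solving yields:
  a_S1 = 20113/24722
  a_S2 = 18477/24722
  a_S3 = 8751/12361
  a_S4 = 10715/12361

Starting state is S2, so the absorption probability is a_S2 = 18477/24722.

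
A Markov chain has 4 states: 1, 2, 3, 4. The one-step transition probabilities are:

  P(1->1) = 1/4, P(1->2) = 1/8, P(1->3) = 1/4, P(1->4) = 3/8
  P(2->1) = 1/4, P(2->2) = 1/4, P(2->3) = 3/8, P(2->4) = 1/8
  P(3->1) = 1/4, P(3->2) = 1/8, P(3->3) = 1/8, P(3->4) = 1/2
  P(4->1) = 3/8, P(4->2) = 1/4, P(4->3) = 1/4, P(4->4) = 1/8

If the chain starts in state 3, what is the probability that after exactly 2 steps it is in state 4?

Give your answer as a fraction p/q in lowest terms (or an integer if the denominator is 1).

Answer: 15/64

Derivation:
Computing P^2 by repeated multiplication:
P^1 =
  1: [1/4, 1/8, 1/4, 3/8]
  2: [1/4, 1/4, 3/8, 1/8]
  3: [1/4, 1/8, 1/8, 1/2]
  4: [3/8, 1/4, 1/4, 1/8]
P^2 =
  1: [19/64, 3/16, 15/64, 9/32]
  2: [17/64, 11/64, 15/64, 21/64]
  3: [5/16, 13/64, 1/4, 15/64]
  4: [17/64, 11/64, 1/4, 5/16]

(P^2)[3 -> 4] = 15/64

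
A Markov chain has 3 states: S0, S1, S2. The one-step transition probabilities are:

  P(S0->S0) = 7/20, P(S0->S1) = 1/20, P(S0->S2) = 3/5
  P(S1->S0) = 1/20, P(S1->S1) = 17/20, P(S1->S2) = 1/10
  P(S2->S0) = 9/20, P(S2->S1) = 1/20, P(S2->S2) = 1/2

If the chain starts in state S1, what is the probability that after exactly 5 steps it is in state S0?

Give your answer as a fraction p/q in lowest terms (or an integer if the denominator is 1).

Computing P^5 by repeated multiplication:
P^1 =
  S0: [7/20, 1/20, 3/5]
  S1: [1/20, 17/20, 1/10]
  S2: [9/20, 1/20, 1/2]
P^2 =
  S0: [79/200, 9/100, 103/200]
  S1: [21/200, 73/100, 33/200]
  S2: [77/200, 9/100, 21/40]
P^3 =
  S0: [749/2000, 61/500, 1007/2000]
  S1: [59/400, 317/500, 437/2000]
  S2: [751/2000, 61/500, 201/400]
P^4 =
  S0: [291/800, 369/2500, 9773/20000]
  S1: [3633/20000, 1393/2500, 5223/20000]
  S2: [7273/20000, 369/2500, 391/800]
P^5 =
  S0: [70917/200000, 2101/12500, 95467/200000]
  S1: [41791/200000, 6197/12500, 59057/200000]
  S2: [70919/200000, 2101/12500, 19093/40000]

(P^5)[S1 -> S0] = 41791/200000

Answer: 41791/200000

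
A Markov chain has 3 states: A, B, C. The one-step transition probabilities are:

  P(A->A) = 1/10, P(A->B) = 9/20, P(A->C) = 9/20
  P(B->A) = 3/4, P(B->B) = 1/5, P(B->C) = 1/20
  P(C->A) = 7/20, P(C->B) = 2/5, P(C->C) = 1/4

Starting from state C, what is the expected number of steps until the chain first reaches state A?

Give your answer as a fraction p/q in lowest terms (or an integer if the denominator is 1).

Let h_i = expected steps to first reach A from state i.
Boundary: h_A = 0.
First-step equations for the other states:
  h_B = 1 + 3/4*h_A + 1/5*h_B + 1/20*h_C
  h_C = 1 + 7/20*h_A + 2/5*h_B + 1/4*h_C

Substituting h_A = 0 and rearranging gives the linear system (I - Q) h = 1:
  [4/5, -1/20] . (h_B, h_C) = 1
  [-2/5, 3/4] . (h_B, h_C) = 1

Solving yields:
  h_B = 40/29
  h_C = 60/29

Starting state is C, so the expected hitting time is h_C = 60/29.

Answer: 60/29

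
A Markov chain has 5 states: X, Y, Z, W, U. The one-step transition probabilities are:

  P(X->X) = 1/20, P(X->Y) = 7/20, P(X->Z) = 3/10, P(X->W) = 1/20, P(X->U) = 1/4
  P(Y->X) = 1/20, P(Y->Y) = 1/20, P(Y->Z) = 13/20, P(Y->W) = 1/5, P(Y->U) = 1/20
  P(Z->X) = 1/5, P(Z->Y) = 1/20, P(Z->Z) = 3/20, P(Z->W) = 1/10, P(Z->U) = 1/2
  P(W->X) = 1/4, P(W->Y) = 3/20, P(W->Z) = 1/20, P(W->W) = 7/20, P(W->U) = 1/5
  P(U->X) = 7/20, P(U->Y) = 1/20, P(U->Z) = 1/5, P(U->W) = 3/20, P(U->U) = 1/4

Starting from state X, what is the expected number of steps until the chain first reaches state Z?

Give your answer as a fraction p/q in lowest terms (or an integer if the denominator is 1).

Let h_i = expected steps to first reach Z from state i.
Boundary: h_Z = 0.
First-step equations for the other states:
  h_X = 1 + 1/20*h_X + 7/20*h_Y + 3/10*h_Z + 1/20*h_W + 1/4*h_U
  h_Y = 1 + 1/20*h_X + 1/20*h_Y + 13/20*h_Z + 1/5*h_W + 1/20*h_U
  h_W = 1 + 1/4*h_X + 3/20*h_Y + 1/20*h_Z + 7/20*h_W + 1/5*h_U
  h_U = 1 + 7/20*h_X + 1/20*h_Y + 1/5*h_Z + 3/20*h_W + 1/4*h_U

Substituting h_Z = 0 and rearranging gives the linear system (I - Q) h = 1:
  [19/20, -7/20, -1/20, -1/4] . (h_X, h_Y, h_W, h_U) = 1
  [-1/20, 19/20, -1/5, -1/20] . (h_X, h_Y, h_W, h_U) = 1
  [-1/4, -3/20, 13/20, -1/5] . (h_X, h_Y, h_W, h_U) = 1
  [-7/20, -1/20, -3/20, 3/4] . (h_X, h_Y, h_W, h_U) = 1

Solving yields:
  h_X = 35930/11283
  h_Y = 26770/11283
  h_W = 16940/3761
  h_U = 43760/11283

Starting state is X, so the expected hitting time is h_X = 35930/11283.

Answer: 35930/11283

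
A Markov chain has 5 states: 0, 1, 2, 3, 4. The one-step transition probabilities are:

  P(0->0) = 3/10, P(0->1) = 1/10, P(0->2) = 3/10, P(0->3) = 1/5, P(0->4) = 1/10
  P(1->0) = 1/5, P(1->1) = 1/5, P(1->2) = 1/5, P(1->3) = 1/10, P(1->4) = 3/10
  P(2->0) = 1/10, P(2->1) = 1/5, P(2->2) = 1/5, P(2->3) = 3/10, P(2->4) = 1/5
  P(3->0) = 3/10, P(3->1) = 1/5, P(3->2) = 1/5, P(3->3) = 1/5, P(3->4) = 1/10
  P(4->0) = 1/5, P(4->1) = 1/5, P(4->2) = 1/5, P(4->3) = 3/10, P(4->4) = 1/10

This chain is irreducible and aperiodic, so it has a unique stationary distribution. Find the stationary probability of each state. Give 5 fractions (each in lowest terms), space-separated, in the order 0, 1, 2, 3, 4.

Answer: 224/1009 897/5045 1121/5045 1111/5045 796/5045

Derivation:
The stationary distribution satisfies pi = pi * P, i.e.:
  pi_0 = 3/10*pi_0 + 1/5*pi_1 + 1/10*pi_2 + 3/10*pi_3 + 1/5*pi_4
  pi_1 = 1/10*pi_0 + 1/5*pi_1 + 1/5*pi_2 + 1/5*pi_3 + 1/5*pi_4
  pi_2 = 3/10*pi_0 + 1/5*pi_1 + 1/5*pi_2 + 1/5*pi_3 + 1/5*pi_4
  pi_3 = 1/5*pi_0 + 1/10*pi_1 + 3/10*pi_2 + 1/5*pi_3 + 3/10*pi_4
  pi_4 = 1/10*pi_0 + 3/10*pi_1 + 1/5*pi_2 + 1/10*pi_3 + 1/10*pi_4
with normalization: pi_0 + pi_1 + pi_2 + pi_3 + pi_4 = 1.

Using the first 4 balance equations plus normalization, the linear system A*pi = b is:
  [-7/10, 1/5, 1/10, 3/10, 1/5] . pi = 0
  [1/10, -4/5, 1/5, 1/5, 1/5] . pi = 0
  [3/10, 1/5, -4/5, 1/5, 1/5] . pi = 0
  [1/5, 1/10, 3/10, -4/5, 3/10] . pi = 0
  [1, 1, 1, 1, 1] . pi = 1

Solving yields:
  pi_0 = 224/1009
  pi_1 = 897/5045
  pi_2 = 1121/5045
  pi_3 = 1111/5045
  pi_4 = 796/5045

Verification (pi * P):
  224/1009*3/10 + 897/5045*1/5 + 1121/5045*1/10 + 1111/5045*3/10 + 796/5045*1/5 = 224/1009 = pi_0  (ok)
  224/1009*1/10 + 897/5045*1/5 + 1121/5045*1/5 + 1111/5045*1/5 + 796/5045*1/5 = 897/5045 = pi_1  (ok)
  224/1009*3/10 + 897/5045*1/5 + 1121/5045*1/5 + 1111/5045*1/5 + 796/5045*1/5 = 1121/5045 = pi_2  (ok)
  224/1009*1/5 + 897/5045*1/10 + 1121/5045*3/10 + 1111/5045*1/5 + 796/5045*3/10 = 1111/5045 = pi_3  (ok)
  224/1009*1/10 + 897/5045*3/10 + 1121/5045*1/5 + 1111/5045*1/10 + 796/5045*1/10 = 796/5045 = pi_4  (ok)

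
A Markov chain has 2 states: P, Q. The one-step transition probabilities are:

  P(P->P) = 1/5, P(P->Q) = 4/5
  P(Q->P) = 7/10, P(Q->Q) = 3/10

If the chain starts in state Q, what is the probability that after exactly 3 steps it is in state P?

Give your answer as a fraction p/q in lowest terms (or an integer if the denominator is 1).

Answer: 21/40

Derivation:
Computing P^3 by repeated multiplication:
P^1 =
  P: [1/5, 4/5]
  Q: [7/10, 3/10]
P^2 =
  P: [3/5, 2/5]
  Q: [7/20, 13/20]
P^3 =
  P: [2/5, 3/5]
  Q: [21/40, 19/40]

(P^3)[Q -> P] = 21/40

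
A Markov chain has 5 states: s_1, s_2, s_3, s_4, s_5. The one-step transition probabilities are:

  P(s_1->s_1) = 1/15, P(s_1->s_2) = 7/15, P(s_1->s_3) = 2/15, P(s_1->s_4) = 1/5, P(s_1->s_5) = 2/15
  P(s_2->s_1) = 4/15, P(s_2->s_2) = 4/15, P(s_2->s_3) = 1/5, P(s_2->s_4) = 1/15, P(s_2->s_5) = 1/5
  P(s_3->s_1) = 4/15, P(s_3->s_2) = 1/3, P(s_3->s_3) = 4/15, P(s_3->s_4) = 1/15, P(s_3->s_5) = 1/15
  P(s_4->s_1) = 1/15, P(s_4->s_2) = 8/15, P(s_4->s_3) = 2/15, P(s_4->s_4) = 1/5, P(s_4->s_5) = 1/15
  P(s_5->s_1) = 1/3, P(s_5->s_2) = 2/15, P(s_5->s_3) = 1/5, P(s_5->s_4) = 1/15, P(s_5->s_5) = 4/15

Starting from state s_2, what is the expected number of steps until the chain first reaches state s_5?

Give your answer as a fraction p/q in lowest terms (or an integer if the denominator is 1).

Answer: 3150/461

Derivation:
Let h_i = expected steps to first reach s_5 from state i.
Boundary: h_s_5 = 0.
First-step equations for the other states:
  h_s_1 = 1 + 1/15*h_s_1 + 7/15*h_s_2 + 2/15*h_s_3 + 1/5*h_s_4 + 2/15*h_s_5
  h_s_2 = 1 + 4/15*h_s_1 + 4/15*h_s_2 + 1/5*h_s_3 + 1/15*h_s_4 + 1/5*h_s_5
  h_s_3 = 1 + 4/15*h_s_1 + 1/3*h_s_2 + 4/15*h_s_3 + 1/15*h_s_4 + 1/15*h_s_5
  h_s_4 = 1 + 1/15*h_s_1 + 8/15*h_s_2 + 2/15*h_s_3 + 1/5*h_s_4 + 1/15*h_s_5

Substituting h_s_5 = 0 and rearranging gives the linear system (I - Q) h = 1:
  [14/15, -7/15, -2/15, -1/5] . (h_s_1, h_s_2, h_s_3, h_s_4) = 1
  [-4/15, 11/15, -1/5, -1/15] . (h_s_1, h_s_2, h_s_3, h_s_4) = 1
  [-4/15, -1/3, 11/15, -1/15] . (h_s_1, h_s_2, h_s_3, h_s_4) = 1
  [-1/15, -8/15, -2/15, 4/5] . (h_s_1, h_s_2, h_s_3, h_s_4) = 1

Solving yields:
  h_s_1 = 3345/461
  h_s_2 = 3150/461
  h_s_3 = 3600/461
  h_s_4 = 3555/461

Starting state is s_2, so the expected hitting time is h_s_2 = 3150/461.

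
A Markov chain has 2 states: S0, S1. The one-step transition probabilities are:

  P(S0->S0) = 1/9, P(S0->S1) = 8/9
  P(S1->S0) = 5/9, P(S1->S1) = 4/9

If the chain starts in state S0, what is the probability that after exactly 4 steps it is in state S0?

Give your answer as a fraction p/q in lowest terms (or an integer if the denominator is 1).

Computing P^4 by repeated multiplication:
P^1 =
  S0: [1/9, 8/9]
  S1: [5/9, 4/9]
P^2 =
  S0: [41/81, 40/81]
  S1: [25/81, 56/81]
P^3 =
  S0: [241/729, 488/729]
  S1: [305/729, 424/729]
P^4 =
  S0: [2681/6561, 3880/6561]
  S1: [2425/6561, 4136/6561]

(P^4)[S0 -> S0] = 2681/6561

Answer: 2681/6561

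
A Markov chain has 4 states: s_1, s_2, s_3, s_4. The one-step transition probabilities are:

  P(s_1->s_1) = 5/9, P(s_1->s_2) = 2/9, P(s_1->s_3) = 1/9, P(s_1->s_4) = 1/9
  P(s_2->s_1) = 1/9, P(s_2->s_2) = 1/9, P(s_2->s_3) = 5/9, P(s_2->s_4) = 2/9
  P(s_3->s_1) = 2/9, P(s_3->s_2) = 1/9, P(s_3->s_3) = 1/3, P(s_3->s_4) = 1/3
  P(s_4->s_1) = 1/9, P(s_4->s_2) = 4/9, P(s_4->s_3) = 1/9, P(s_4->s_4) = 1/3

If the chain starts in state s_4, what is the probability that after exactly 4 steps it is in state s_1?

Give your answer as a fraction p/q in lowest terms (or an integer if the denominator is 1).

Computing P^4 by repeated multiplication:
P^1 =
  s_1: [5/9, 2/9, 1/9, 1/9]
  s_2: [1/9, 1/9, 5/9, 2/9]
  s_3: [2/9, 1/9, 1/3, 1/3]
  s_4: [1/9, 4/9, 1/9, 1/3]
P^2 =
  s_1: [10/27, 17/81, 19/81, 5/27]
  s_2: [2/9, 16/81, 23/81, 8/27]
  s_3: [20/81, 20/81, 19/81, 22/81]
  s_4: [14/81, 19/81, 1/3, 7/27]
P^3 =
  s_1: [220/729, 52/243, 187/729, 166/729]
  s_2: [176/729, 19/81, 191/729, 191/729]
  s_3: [20/81, 167/729, 199/729, 61/243]
  s_4: [164/729, 158/729, 211/729, 196/729]
P^4 =
  s_1: [1796/6561, 1447/6561, 1727/6561, 1591/6561]
  s_2: [1624/6561, 1478/6561, 1795/6561, 1664/6561]
  s_3: [1648/6561, 2/9, 1795/6561, 1660/6561]
  s_4: [532/2187, 1481/6561, 1783/6561, 7/27]

(P^4)[s_4 -> s_1] = 532/2187

Answer: 532/2187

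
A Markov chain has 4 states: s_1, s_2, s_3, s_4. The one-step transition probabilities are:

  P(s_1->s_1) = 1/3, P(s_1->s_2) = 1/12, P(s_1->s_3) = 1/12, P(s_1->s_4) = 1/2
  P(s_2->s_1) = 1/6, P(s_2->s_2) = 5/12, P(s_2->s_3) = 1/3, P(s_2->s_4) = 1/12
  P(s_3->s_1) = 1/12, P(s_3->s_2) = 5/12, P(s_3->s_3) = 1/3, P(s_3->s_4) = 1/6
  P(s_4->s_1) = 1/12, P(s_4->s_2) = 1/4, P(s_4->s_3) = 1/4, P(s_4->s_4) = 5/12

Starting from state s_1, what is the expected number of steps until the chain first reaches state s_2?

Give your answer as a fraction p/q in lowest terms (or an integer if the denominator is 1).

Let h_i = expected steps to first reach s_2 from state i.
Boundary: h_s_2 = 0.
First-step equations for the other states:
  h_s_1 = 1 + 1/3*h_s_1 + 1/12*h_s_2 + 1/12*h_s_3 + 1/2*h_s_4
  h_s_3 = 1 + 1/12*h_s_1 + 5/12*h_s_2 + 1/3*h_s_3 + 1/6*h_s_4
  h_s_4 = 1 + 1/12*h_s_1 + 1/4*h_s_2 + 1/4*h_s_3 + 5/12*h_s_4

Substituting h_s_2 = 0 and rearranging gives the linear system (I - Q) h = 1:
  [2/3, -1/12, -1/2] . (h_s_1, h_s_3, h_s_4) = 1
  [-1/12, 2/3, -1/6] . (h_s_1, h_s_3, h_s_4) = 1
  [-1/12, -1/4, 7/12] . (h_s_1, h_s_3, h_s_4) = 1

Solving yields:
  h_s_1 = 60/13
  h_s_3 = 972/325
  h_s_4 = 1188/325

Starting state is s_1, so the expected hitting time is h_s_1 = 60/13.

Answer: 60/13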